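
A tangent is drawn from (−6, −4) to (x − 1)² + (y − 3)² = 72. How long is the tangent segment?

√26

With centre O = (1, 3), |OP|² = 98 and r² = 72.
By the tangent–radius right angle, tangent length = √(|PO|² − r²) = √26.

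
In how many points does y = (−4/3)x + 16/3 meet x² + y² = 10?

0

d² = (4·0 + 3·0 − (16))²/25 = 256/25; r² = 10.
Since d² > r², the line lies outside the circle.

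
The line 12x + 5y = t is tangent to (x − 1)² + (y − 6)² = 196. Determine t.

Tangency holds when the distance from the centre (1, 6) to the line equals the radius 14:
|12·1 + 5·6 − t| / √169 = 14
|t − (42)| = 14·13, so t = 224 or t = −140.

t = −140 or t = 224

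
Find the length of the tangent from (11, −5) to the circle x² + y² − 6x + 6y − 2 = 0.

4√3

The centre is (3, −3) and r = 2√5. The square of the distance from P to the centre is 64 + 4 = 68.
The tangent meets the radius at right angles, so tangent² = |PO|² − r² = 68 − 20 = 48.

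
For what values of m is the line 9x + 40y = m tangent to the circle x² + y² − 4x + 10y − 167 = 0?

The line touches the circle iff its distance from (2, −5) is 14:
|9·2 + 40·(−5) − m| / √1681 = 14
|m − (−182)| = 14·41, so m = 392 or m = −756.

m = −756 or m = 392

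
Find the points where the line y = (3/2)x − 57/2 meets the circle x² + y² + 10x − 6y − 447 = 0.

Express y = (−57 + 3x)/2 and substitute into the circle:
13x² − 338x + 2145 = 0  ⟹  x² − 26x + 165 = 0
x = 15 or x = 11, giving (15, −6) and (11, −12).

(11, −12) and (15, −6)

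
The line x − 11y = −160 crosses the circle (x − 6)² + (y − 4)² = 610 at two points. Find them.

Substitute y = (160 + x)/11:
122x² − 1220x − 55998 = 0  ⟹  x² − 10x − 459 = 0
x = 27 or x = −17, giving (27, 17) and (−17, 13).

(−17, 13) and (27, 17)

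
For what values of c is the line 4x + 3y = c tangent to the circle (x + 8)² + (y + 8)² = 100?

For a tangent, require d(centre, line) = r = 10.
|4·(−8) + 3·(−8) − c| / √25 = 10
|c − (−56)| = 10·5, so c = −6 or c = −106.

c = −106 or c = −6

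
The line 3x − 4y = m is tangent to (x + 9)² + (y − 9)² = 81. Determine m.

Tangency holds when the distance from the centre (−9, 9) to the line equals the radius 9:
|3·(−9) − 4·9 − m| / √25 = 9
|m − (−63)| = 9·5, so m = −18 or m = −108.

m = −108 or m = −18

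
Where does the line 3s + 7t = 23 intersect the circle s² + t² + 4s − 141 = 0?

Substitute t = (23 − 3s)/7:
58s² + 58s − 6380 = 0  ⟹  s² + s − 110 = 0
s = 10 or s = −11, giving (10, −1) and (−11, 8).

(−11, 8) and (10, −1)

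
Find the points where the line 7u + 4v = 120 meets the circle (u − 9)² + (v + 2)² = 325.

(8, 16) and (24, −12)

Express v = (120 − 7u)/4 and substitute into the circle:
65u² − 2080u + 12480 = 0  ⟹  u² − 32u + 192 = 0
u = 24 or u = 8, giving (24, −12) and (8, 16).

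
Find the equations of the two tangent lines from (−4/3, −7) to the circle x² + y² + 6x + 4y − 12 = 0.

Let a tangent through (−4/3, −7) have slope m. Its distance from (−3, −2) must equal 5:
(−5/3m − (5))² = 25(m² + 1)
4m² − 3m = 0, so m = 0 or m = 3/4.
With m = 0: y = −7. With m = 3/4: 3x − 4y = 24.

y = −7 and 3x − 4y = 24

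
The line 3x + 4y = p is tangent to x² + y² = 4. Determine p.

p = −10 or p = 10

Tangency holds when the distance from the centre (0, 0) to the line equals the radius 2:
|3·0 + 4·0 − p| / √25 = 2
|p| = 2·5, so p = 10 or p = −10.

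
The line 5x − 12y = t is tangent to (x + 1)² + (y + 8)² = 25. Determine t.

The line touches the circle iff its distance from (−1, −8) is 5:
|5·(−1) − 12·(−8) − t| / √169 = 5
|t − (91)| = 5·13, so t = 156 or t = 26.

t = 26 or t = 156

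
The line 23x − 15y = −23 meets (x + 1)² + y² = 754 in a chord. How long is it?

From the line, y = (23 + 23x)/15. Substituting:
754x² + 1508x − 168896 = 0  ⟹  x² + 2x − 224 = 0
x = 14 or x = −16, giving (14, 23) and (−16, −23).
|(14, 23) − (−16, −23)| = √((30)² + (46)²) = 2√754.

2√754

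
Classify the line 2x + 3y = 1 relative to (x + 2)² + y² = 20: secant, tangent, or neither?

Substituting the line into the circle gives 13x² + 32x − 143 = 0.
Δ = 1024 − (−7436) = 8460.
Two real roots: the line is a secant.

secant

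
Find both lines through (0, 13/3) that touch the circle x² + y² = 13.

A line y − (13/3) = m(x − (0)) is tangent when its distance from (0, 0) is √13:
(0m − (−13/3))² = 13(m² + 1)
9m² − 4 = 0, so m = −2/3 or m = 2/3.
Through (0, 13/3) these give 2x + 3y = 13 and 2x − 3y = −13.

2x + 3y = 13 and 2x − 3y = −13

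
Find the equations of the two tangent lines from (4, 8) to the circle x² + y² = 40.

3x + y = 20 and x − 3y = −20

Let a tangent through (4, 8) have slope m. Its distance from (0, 0) must equal 2√10:
[m·(−4) − (−8)]² = 40(m² + 1)
3m² + 8m − 3 = 0, so m = −3 or m = 1/3.
With m = −3: 3x + y = 20. With m = 1/3: x − 3y = −20.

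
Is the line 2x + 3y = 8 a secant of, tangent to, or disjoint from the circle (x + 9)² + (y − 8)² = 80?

Substituting the line into the circle gives 13x² + 226x + 265 = 0.
Discriminant = (226)² − 4·13·(265) = 37296 > 0.
Two real roots: the line is a secant.

secant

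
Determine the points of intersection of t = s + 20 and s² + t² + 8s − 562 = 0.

(−27, −7) and (3, 23)

From the line, t = s + 20. Substituting:
2s² + 48s − 162 = 0  ⟹  s² + 24s − 81 = 0
s = 3 or s = −27, giving (3, 23) and (−27, −7).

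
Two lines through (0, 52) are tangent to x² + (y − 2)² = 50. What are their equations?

A line y − (52) = m(x − (0)) is tangent when its distance from (0, 2) is 5√2:
(0m − (−50))² = 50(m² + 1)
m² − 49 = 0, so m = 7 or m = −7.
With m = 7: 7x − y = −52. With m = −7: 7x + y = 52.

7x − y = −52 and 7x + y = 52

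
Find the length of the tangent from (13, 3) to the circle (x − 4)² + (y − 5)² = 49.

6

The centre is (4, 5) and r = 7. The square of the distance from P to the centre is 81 + 4 = 85.
By the tangent–radius right angle, tangent length = √(|PO|² − r²) = √36 = 6.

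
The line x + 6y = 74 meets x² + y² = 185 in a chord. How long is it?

Express y = (74 − x)/6 and substitute into the circle:
37x² − 148x − 1184 = 0  ⟹  x² − 4x − 32 = 0
x = 8 or x = −4, giving (8, 11) and (−4, 13).
Chord length = distance between (8, 11) and (−4, 13) = √148 = 2√37.

2√37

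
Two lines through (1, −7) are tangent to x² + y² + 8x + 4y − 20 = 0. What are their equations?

Write the tangent as mx − y + (−7 − m·(1)) = 0 and set its distance from the centre to 2√10:
(−5m − (5))² = 40(m² + 1)
3m² − 10m + 3 = 0, so m = 1/3 or m = 3.
Through (1, −7) these give x − 3y = 22 and 3x − y = 10.

x − 3y = 22 and 3x − y = 10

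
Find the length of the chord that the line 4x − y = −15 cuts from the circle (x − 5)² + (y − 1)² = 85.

From the line, y = 4x + 15. Substituting:
17x² + 102x + 136 = 0  ⟹  x² + 6x + 8 = 0
x = −2 or x = −4, giving (−2, 7) and (−4, −1).
|(−2, 7) − (−4, −1)| = √((2)² + (8)²) = 2√17.

2√17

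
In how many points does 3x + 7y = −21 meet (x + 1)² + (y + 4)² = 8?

2

Substituting the line into the circle gives 58x² + 56x − 294 = 0.
Discriminant = (56)² − 4·58·(−294) = 71344 > 0.
Two real roots: the line is a secant.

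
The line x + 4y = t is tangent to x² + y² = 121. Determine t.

t = ±11√17

The line touches the circle iff its distance from (0, 0) is 11:
|1·0 + 4·0 − t| / √17 = 11
|t| = 11√17.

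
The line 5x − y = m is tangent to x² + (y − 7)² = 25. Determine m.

Tangency holds when the distance from the centre (0, 7) to the line equals the radius 5:
|5·0 − 1·7 − m| / √26 = 5
|m − (−7)| = 5√26.

m = −7 ± 5√26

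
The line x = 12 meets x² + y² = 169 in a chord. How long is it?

10

The line gives x = 12. Substituting into the circle:
y² − 25 = 0
y = 5 or y = −5, giving (12, 5) and (12, −5).
Chord length = distance between (12, 5) and (12, −5) = √100 = 10.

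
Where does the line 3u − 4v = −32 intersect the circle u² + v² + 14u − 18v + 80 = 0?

From the line, v = (32 + 3u)/4. Substituting:
25u² + 200u = 0  ⟹  u² + 8u = 0
u = 0 or u = −8, giving (0, 8) and (−8, 2).

(−8, 2) and (0, 8)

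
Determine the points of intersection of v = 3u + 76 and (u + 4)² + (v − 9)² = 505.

Express v = 3u + 76 and substitute into the circle:
10u² + 410u + 4000 = 0  ⟹  u² + 41u + 400 = 0
u = −16 or u = −25, giving (−16, 28) and (−25, 1).

(−25, 1) and (−16, 28)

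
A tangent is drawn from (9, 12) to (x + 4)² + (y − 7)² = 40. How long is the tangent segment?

The centre is (−4, 7) and r = 2√10. The square of the distance from P to the centre is 169 + 25 = 194.
Power of the point: PT² = |PO|² − r² = 154, so PT = √154.

√154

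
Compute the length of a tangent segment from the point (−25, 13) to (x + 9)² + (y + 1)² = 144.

With centre O = (−9, −1), |OP|² = 452 and r² = 144.
Power of the point: PT² = |PO|² − r² = 308, so PT = 2√77.

2√77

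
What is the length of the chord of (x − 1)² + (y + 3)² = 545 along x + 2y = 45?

6√5

The distance from (1, −3) to the line is 50/√5, and r² = 545.
Half the chord is √(r² − d²) = √(45), so the full chord is 6√5.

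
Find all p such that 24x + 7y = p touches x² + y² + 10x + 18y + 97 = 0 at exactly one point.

p = −258 or p = −108

The line touches the circle iff its distance from (−5, −9) is 3:
|24·(−5) + 7·(−9) − p| / √625 = 3
|p − (−183)| = 3·25, so p = −108 or p = −258.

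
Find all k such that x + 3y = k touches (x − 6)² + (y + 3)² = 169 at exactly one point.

k = −3 ± 13√10

For a tangent, require d(centre, line) = r = 13.
|1·6 + 3·(−3) − k| / √10 = 13
|k − (−3)| = 13√10.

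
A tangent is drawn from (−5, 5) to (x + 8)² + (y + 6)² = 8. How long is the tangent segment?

√122

Centre (−8, −6), r² = 8. |PO|² = (3)² + (11)² = 130.
The tangent meets the radius at right angles, so tangent² = |PO|² − r² = 130 − 8 = 122.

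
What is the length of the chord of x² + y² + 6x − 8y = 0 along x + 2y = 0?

Express y = (−x)/2 and substitute into the circle:
5x² + 40x = 0  ⟹  x² + 8x = 0
x = 0 or x = −8, giving (0, 0) and (−8, 4).
|(0, 0) − (−8, 4)| = √((8)² + (−4)²) = 4√5.

4√5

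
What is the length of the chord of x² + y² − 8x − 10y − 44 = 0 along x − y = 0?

Express y = x and substitute into the circle:
2x² − 18x − 44 = 0  ⟹  x² − 9x − 22 = 0
x = 11 or x = −2, giving (11, 11) and (−2, −2).
Chord length = distance between (11, 11) and (−2, −2) = √338 = 13√2.

13√2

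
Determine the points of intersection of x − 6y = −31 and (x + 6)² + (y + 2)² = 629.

From the line, y = (31 + x)/6. Substituting:
37x² + 518x − 19499 = 0  ⟹  x² + 14x − 527 = 0
x = 17 or x = −31, giving (17, 8) and (−31, 0).

(−31, 0) and (17, 8)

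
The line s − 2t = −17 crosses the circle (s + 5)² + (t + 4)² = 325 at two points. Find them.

(−23, −3) and (5, 11)

Express t = (17 + s)/2 and substitute into the circle:
5s² + 90s − 575 = 0  ⟹  s² + 18s − 115 = 0
s = 5 or s = −23, giving (5, 11) and (−23, −3).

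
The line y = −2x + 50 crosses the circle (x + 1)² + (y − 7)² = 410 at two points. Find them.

Express y = −2x + 50 and substitute into the circle:
5x² − 170x + 1440 = 0  ⟹  x² − 34x + 288 = 0
x = 18 or x = 16, giving (18, 14) and (16, 18).

(16, 18) and (18, 14)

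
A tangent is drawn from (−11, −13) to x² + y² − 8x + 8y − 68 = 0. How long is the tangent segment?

Centre (4, −4), r² = 100. |PO|² = (−15)² + (−9)² = 306.
Power of the point: PT² = |PO|² − r² = 206, so PT = √206.

√206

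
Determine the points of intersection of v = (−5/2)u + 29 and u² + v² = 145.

(8, 9) and (12, −1)

Substitute v = (58 − 5u)/2:
29u² − 580u + 2784 = 0  ⟹  u² − 20u + 96 = 0
u = 12 or u = 8, giving (12, −1) and (8, 9).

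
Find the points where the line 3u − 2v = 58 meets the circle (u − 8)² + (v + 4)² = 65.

(12, −11) and (16, −5)

Express v = (−58 + 3u)/2 and substitute into the circle:
13u² − 364u + 2496 = 0  ⟹  u² − 28u + 192 = 0
u = 16 or u = 12, giving (16, −5) and (12, −11).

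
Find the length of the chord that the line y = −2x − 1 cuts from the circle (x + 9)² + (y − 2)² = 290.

14√5

Centre (−9, 2), r² = 290. Perpendicular distance d from centre to line = |−15| / √5 = 15/√5.
Chord = 2√(r² − d²) = 2·√(245) = 14√5.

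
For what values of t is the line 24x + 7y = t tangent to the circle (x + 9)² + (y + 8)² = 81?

For a tangent, require d(centre, line) = r = 9.
|24·(−9) + 7·(−8) − t| / √625 = 9
|t − (−272)| = 9·25, so t = −47 or t = −497.

t = −497 or t = −47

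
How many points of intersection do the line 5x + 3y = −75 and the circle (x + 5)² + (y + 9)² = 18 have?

2

Substituting the line into the circle gives 34x² + 570x + 2367 = 0.
Discriminant = (570)² − 4·34·(2367) = 2988 > 0.
Two real roots: the line is a secant.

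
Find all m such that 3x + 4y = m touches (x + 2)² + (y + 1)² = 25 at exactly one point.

For a tangent, require d(centre, line) = r = 5.
|3·(−2) + 4·(−1) − m| / √25 = 5
|m − (−10)| = 5·5, so m = 15 or m = −35.

m = −35 or m = 15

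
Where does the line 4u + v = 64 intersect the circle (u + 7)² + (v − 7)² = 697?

Express v = −4u + 64 and substitute into the circle:
17u² − 442u + 2601 = 0  ⟹  u² − 26u + 153 = 0
u = 17 or u = 9, giving (17, −4) and (9, 28).

(9, 28) and (17, −4)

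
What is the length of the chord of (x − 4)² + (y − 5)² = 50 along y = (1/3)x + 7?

4√10

Express y = (21 + x)/3 and substitute into the circle:
10x² − 60x − 270 = 0  ⟹  x² − 6x − 27 = 0
x = 9 or x = −3, giving (9, 10) and (−3, 6).
Chord length = distance between (9, 10) and (−3, 6) = √160 = 4√10.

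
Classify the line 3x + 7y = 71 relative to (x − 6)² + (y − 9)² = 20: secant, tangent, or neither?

Centre (6, 9), r² = 20. Distance² from centre to line = (10)²/58 = 50/29.
Since d² < r², the line cuts the circle twice.

secant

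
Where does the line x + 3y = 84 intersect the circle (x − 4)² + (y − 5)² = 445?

(6, 26) and (15, 23)

From the line, y = (84 − x)/3. Substituting:
10x² − 210x + 900 = 0  ⟹  x² − 21x + 90 = 0
x = 15 or x = 6, giving (15, 23) and (6, 26).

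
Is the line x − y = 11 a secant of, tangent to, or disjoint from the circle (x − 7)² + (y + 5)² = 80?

secant

Substituting the line into the circle gives 2x² − 26x + 5 = 0.
Δ = 676 − 40 = 636.
Two real roots: the line is a secant.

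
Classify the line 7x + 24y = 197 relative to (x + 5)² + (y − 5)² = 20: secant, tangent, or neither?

neither

d² = (7·(−5) + 24·5 − (197))²/625 = 12544/625; r² = 20.
Since d² > r², the line lies outside the circle.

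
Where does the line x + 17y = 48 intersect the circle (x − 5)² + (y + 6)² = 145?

(−3, 3) and (14, 2)

Substitute y = (48 − x)/17:
290x² − 3190x − 12180 = 0  ⟹  x² − 11x − 42 = 0
x = 14 or x = −3, giving (14, 2) and (−3, 3).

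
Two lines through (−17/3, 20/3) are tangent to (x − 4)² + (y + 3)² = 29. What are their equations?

2x + 5y = 22 and 5x + 2y = −15

A line y − (20/3) = m(x − (−17/3)) is tangent when its distance from (4, −3) is √29:
[m·(29/3) − (−29/3)]² = 29(m² + 1)
10m² + 29m + 10 = 0, so m = −2/5 or m = −5/2.
With m = −2/5: 2x + 5y = 22. With m = −5/2: 5x + 2y = −15.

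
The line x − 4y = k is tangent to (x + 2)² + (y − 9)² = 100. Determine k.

Tangency holds when the distance from the centre (−2, 9) to the line equals the radius 10:
|1·(−2) − 4·9 − k| / √17 = 10
|k − (−38)| = 10√17.

k = −38 ± 10√17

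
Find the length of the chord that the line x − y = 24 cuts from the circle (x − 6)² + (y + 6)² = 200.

16√2

The distance from (6, −6) to the line is 12/√2, and r² = 200.
Half the chord is √(r² − d²) = √(128), so the full chord is 16√2.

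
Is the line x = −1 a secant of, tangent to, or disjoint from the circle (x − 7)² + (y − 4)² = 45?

Substituting the line into the circle gives y² − 8y + 35 = 0.
Δ = 64 − 140 = −76.
No real roots: the line does not meet the circle.

disjoint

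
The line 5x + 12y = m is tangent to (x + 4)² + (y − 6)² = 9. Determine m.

Tangency holds when the distance from the centre (−4, 6) to the line equals the radius 3:
|5·(−4) + 12·6 − m| / √169 = 3
|m − (52)| = 3·13, so m = 91 or m = 13.

m = 13 or m = 91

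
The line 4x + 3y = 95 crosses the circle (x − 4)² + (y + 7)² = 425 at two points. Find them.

(17, 9) and (23, 1)

Substitute y = (95 − 4x)/3:
25x² − 1000x + 9775 = 0  ⟹  x² − 40x + 391 = 0
x = 23 or x = 17, giving (23, 1) and (17, 9).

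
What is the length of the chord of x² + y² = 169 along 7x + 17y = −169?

13√2

Centre (0, 0), r² = 169. Perpendicular distance d from centre to line = |169| / √338 = 169/√338.
Chord = 2√(r² − d²) = 2·√(169/2) = 13√2.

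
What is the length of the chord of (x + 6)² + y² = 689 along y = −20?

Substitute y = −20:
x² + 12x − 253 = 0
x = 11 or x = −23, giving (11, −20) and (−23, −20).
Chord length = distance between (11, −20) and (−23, −20) = √1156 = 34.

34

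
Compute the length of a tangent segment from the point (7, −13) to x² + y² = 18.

10√2

With centre O = (0, 0), |OP|² = 218 and r² = 18.
By the tangent–radius right angle, tangent length = √(|PO|² − r²) = √200 = 10√2.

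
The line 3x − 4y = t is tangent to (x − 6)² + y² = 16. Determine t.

Tangency holds when the distance from the centre (6, 0) to the line equals the radius 4:
|3·6 − 4·0 − t| / √25 = 4
|t − (18)| = 4·5, so t = 38 or t = −2.

t = −2 or t = 38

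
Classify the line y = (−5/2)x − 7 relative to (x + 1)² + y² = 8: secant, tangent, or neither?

d² = (5·(−1) + 2·0 − (−14))²/29 = 81/29; r² = 8.
Since d² < r², the line cuts the circle twice.

secant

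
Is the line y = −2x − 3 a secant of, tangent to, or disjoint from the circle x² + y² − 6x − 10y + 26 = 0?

Centre (3, 5), r² = 8. Distance² from centre to line = (14)²/5 = 196/5.
Since d² > r², the line lies outside the circle.

disjoint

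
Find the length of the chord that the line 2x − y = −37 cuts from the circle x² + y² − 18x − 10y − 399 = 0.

The distance from (9, 5) to the line is 50/√5, and r² = 505.
Chord = 2√(r² − d²) = 2·√(5) = 2√5.

2√5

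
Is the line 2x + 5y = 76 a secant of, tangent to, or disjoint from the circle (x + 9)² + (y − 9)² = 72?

disjoint

Substituting the line into the circle gives 29x² + 326x + 1186 = 0.
Discriminant = (326)² − 4·29·(1186) = −31300 < 0.
No real roots: the line does not meet the circle.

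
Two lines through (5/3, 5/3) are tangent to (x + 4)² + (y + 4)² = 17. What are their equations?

Let a tangent through (5/3, 5/3) have slope m. Its distance from (−4, −4) must equal √17:
(−17/3m − (−17/3))² = 17(m² + 1)
4m² − 17m + 4 = 0, so m = 4 or m = 1/4.
Through (5/3, 5/3) these give 4x − y = 5 and x − 4y = −5.

4x − y = 5 and x − 4y = −5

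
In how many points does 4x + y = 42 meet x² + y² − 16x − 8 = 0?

2

Substituting the line into the circle gives 17x² − 352x + 1756 = 0.
Discriminant = (−352)² − 4·17·(1756) = 4496 > 0.
Two real roots: the line is a secant.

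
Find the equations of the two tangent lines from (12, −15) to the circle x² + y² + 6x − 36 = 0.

A line y − (−15) = m(x − (12)) is tangent when its distance from (−3, 0) is 3√5:
(−15m − (15))² = 45(m² + 1)
2m² + 5m + 2 = 0, so m = −2 or m = −1/2.
Through (12, −15) these give 2x + y = 9 and x + 2y = −18.

2x + y = 9 and x + 2y = −18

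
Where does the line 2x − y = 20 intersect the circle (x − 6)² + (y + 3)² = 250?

(1, −18) and (15, 10)

Substitute y = 2x − 20:
5x² − 80x + 75 = 0  ⟹  x² − 16x + 15 = 0
x = 15 or x = 1, giving (15, 10) and (1, −18).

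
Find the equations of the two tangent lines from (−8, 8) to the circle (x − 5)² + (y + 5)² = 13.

Write the tangent as mx − y + (8 − m·(−8)) = 0 and set its distance from the centre to √13:
(13m − (−13))² = 13(m² + 1)
6m² + 13m + 6 = 0, so m = −3/2 or m = −2/3.
Through (−8, 8) these give 3x + 2y = −8 and 2x + 3y = 8.

3x + 2y = −8 and 2x + 3y = 8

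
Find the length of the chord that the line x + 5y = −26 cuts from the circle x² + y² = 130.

4√26

From the line, y = (−26 − x)/5. Substituting:
26x² + 52x − 2574 = 0  ⟹  x² + 2x − 99 = 0
x = 9 or x = −11, giving (9, −7) and (−11, −3).
|(9, −7) − (−11, −3)| = √((20)² + (−4)²) = 4√26.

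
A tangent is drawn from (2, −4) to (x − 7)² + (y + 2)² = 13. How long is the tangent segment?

The centre is (7, −2) and r = √13. The square of the distance from P to the centre is 25 + 4 = 29.
By the tangent–radius right angle, tangent length = √(|PO|² − r²) = √16 = 4.

4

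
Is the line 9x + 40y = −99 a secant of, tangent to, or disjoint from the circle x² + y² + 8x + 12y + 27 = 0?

d² = (9·(−4) + 40·(−6) − (−99))²/1681 = 31329/1681; r² = 25.
Since d² < r², the line cuts the circle twice.

secant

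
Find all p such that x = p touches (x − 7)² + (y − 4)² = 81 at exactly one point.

Tangency holds when the distance from the centre (7, 4) to the line equals the radius 9:
|1·7 + 0·4 − p| / √1 = 9
|p − (7)| = 9, so p = 16 or p = −2.

p = −2 or p = 16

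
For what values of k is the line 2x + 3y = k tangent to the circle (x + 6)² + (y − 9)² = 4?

k = 15 ± 2√13

Tangency holds when the distance from the centre (−6, 9) to the line equals the radius 2:
|2·(−6) + 3·9 − k| / √13 = 2
|k − (15)| = 2√13.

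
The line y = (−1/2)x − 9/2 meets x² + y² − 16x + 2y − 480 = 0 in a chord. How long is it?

20√5

The distance from (8, −1) to the line is 15/√5, and r² = 545.
Half the chord is √(r² − d²) = √(500), so the full chord is 20√5.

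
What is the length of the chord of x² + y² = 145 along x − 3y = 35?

3√10

Centre (0, 0), r² = 145. Perpendicular distance d from centre to line = |−35| / √10 = 35/√10.
Half the chord is √(r² − d²) = √(45/2), so the full chord is 3√10.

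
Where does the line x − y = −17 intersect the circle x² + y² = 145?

(−9, 8) and (−8, 9)

Substitute y = x + 17:
2x² + 34x + 144 = 0  ⟹  x² + 17x + 72 = 0
x = −8 or x = −9, giving (−8, 9) and (−9, 8).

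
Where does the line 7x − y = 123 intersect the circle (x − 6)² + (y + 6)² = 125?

From the line, y = 7x − 123. Substituting:
50x² − 1650x + 13600 = 0  ⟹  x² − 33x + 272 = 0
x = 17 or x = 16, giving (17, −4) and (16, −11).

(16, −11) and (17, −4)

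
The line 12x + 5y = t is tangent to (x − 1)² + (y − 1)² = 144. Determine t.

t = −139 or t = 173

The line touches the circle iff its distance from (1, 1) is 12:
|12·1 + 5·1 − t| / √169 = 12
|t − (17)| = 12·13, so t = 173 or t = −139.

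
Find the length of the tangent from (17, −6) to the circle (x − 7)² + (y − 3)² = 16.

√165

With centre O = (7, 3), |OP|² = 181 and r² = 16.
The tangent meets the radius at right angles, so tangent² = |PO|² − r² = 181 − 16 = 165.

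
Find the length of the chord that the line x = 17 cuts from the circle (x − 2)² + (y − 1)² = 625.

The line gives x = 17. Substituting into the circle:
y² − 2y − 399 = 0
y = 21 or y = −19, giving (17, 21) and (17, −19).
|(17, 21) − (17, −19)| = √((0)² + (40)²) = 40.

40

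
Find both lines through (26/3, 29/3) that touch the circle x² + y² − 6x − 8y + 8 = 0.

4x − y = 25 and x − 4y = −30

Let a tangent through (26/3, 29/3) have slope m. Its distance from (3, 4) must equal √17:
(−17/3m − (−17/3))² = 17(m² + 1)
4m² − 17m + 4 = 0, so m = 4 or m = 1/4.
Through (26/3, 29/3) these give 4x − y = 25 and x − 4y = −30.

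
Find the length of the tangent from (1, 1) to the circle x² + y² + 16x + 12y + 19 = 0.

7

Centre (−8, −6), r² = 81. |PO|² = (9)² + (7)² = 130.
The tangent meets the radius at right angles, so tangent² = |PO|² − r² = 130 − 81 = 49.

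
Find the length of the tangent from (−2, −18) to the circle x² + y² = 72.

16

Centre (0, 0), r² = 72. |PO|² = (−2)² + (−18)² = 328.
Power of the point: PT² = |PO|² − r² = 256, so PT = 16.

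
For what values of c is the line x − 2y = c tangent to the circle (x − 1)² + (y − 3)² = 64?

c = −5 ± 8√5

For a tangent, require d(centre, line) = r = 8.
|1·1 − 2·3 − c| / √5 = 8
|c − (−5)| = 8√5.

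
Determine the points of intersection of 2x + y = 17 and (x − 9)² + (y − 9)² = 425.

(−4, 25) and (14, −11)

Substitute y = −2x + 17:
5x² − 50x − 280 = 0  ⟹  x² − 10x − 56 = 0
x = 14 or x = −4, giving (14, −11) and (−4, 25).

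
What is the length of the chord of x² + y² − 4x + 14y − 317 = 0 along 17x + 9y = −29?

Centre (2, −7), r² = 370. Perpendicular distance d from centre to line = |0| / √370 = 0/√370.
Chord = 2√(r² − d²) = 2·√(370) = 2√370.

2√370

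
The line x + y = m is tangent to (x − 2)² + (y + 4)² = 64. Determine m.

The line touches the circle iff its distance from (2, −4) is 8:
|1·2 + 1·(−4) − m| / √2 = 8
|m − (−2)| = 8√2.

m = −2 ± 8√2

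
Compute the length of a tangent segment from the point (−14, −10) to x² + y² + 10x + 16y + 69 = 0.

√65

The centre is (−5, −8) and r = 2√5. The square of the distance from P to the centre is 81 + 4 = 85.
Power of the point: PT² = |PO|² − r² = 65, so PT = √65.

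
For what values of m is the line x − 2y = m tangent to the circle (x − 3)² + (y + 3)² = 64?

m = 9 ± 8√5

For a tangent, require d(centre, line) = r = 8.
|1·3 − 2·(−3) − m| / √5 = 8
|m − (9)| = 8√5.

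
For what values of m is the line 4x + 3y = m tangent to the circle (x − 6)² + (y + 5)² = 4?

Tangency holds when the distance from the centre (6, −5) to the line equals the radius 2:
|4·6 + 3·(−5) − m| / √25 = 2
|m − (9)| = 2·5, so m = 19 or m = −1.

m = −1 or m = 19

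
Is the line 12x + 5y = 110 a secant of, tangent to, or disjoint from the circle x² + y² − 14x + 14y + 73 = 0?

secant

Substituting the line into the circle gives 169x² − 3830x + 21625 = 0.
Δ = 14668900 − 14618500 = 50400.
Two real roots: the line is a secant.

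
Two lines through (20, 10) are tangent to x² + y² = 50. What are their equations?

A line y − (10) = m(x − (20)) is tangent when its distance from (0, 0) is 5√2:
(−20m − (−10))² = 50(m² + 1)
7m² − 8m + 1 = 0, so m = 1 or m = 1/7.
With m = 1: x − y = 10. With m = 1/7: x − 7y = −50.

x − y = 10 and x − 7y = −50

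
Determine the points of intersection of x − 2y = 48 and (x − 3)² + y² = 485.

Express y = (−48 + x)/2 and substitute into the circle:
5x² − 120x + 400 = 0  ⟹  x² − 24x + 80 = 0
x = 20 or x = 4, giving (20, −14) and (4, −22).

(4, −22) and (20, −14)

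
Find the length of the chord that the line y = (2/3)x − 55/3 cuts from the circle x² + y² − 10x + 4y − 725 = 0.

14√13

Substitute y = (−55 + 2x)/3:
13x² − 286x − 4160 = 0  ⟹  x² − 22x − 320 = 0
x = 32 or x = −10, giving (32, 3) and (−10, −25).
|(32, 3) − (−10, −25)| = √((42)² + (28)²) = 14√13.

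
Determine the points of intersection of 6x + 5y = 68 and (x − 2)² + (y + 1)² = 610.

(−7, 22) and (23, −14)

From the line, y = (68 − 6x)/5. Substituting:
61x² − 976x − 9821 = 0  ⟹  x² − 16x − 161 = 0
x = 23 or x = −7, giving (23, −14) and (−7, 22).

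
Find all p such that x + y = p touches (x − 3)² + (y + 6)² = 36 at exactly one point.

p = −3 ± 6√2

For a tangent, require d(centre, line) = r = 6.
|1·3 + 1·(−6) − p| / √2 = 6
|p − (−3)| = 6√2.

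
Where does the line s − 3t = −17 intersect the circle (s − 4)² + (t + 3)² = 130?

(−5, 4) and (7, 8)

From the line, t = (17 + s)/3. Substituting:
10s² − 20s − 350 = 0  ⟹  s² − 2s − 35 = 0
s = 7 or s = −5, giving (7, 8) and (−5, 4).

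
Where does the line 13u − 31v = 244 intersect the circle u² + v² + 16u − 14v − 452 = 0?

(−17, −15) and (14, −2)

From the line, v = (−244 + 13u)/31. Substituting:
1130u² + 3390u − 268940 = 0  ⟹  u² + 3u − 238 = 0
u = 14 or u = −17, giving (14, −2) and (−17, −15).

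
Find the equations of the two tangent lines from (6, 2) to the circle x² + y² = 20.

Let a tangent through (6, 2) have slope m. Its distance from (0, 0) must equal 2√5:
[m·(−6) − (−2)]² = 20(m² + 1)
2m² − 3m − 2 = 0, so m = 2 or m = −1/2.
Through (6, 2) these give 2x − y = 10 and x + 2y = 10.

2x − y = 10 and x + 2y = 10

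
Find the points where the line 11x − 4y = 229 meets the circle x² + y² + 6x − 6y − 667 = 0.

(15, −16) and (23, 6)

Substitute y = (−229 + 11x)/4:
137x² − 5206x + 47265 = 0  ⟹  x² − 38x + 345 = 0
x = 23 or x = 15, giving (23, 6) and (15, −16).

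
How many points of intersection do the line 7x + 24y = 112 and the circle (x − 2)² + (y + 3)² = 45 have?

Substituting the line into the circle gives 625x² − 4880x + 10240 = 0.
Discriminant = (−4880)² − 4·625·(10240) = −1785600 < 0.
No real roots: the line does not meet the circle.

0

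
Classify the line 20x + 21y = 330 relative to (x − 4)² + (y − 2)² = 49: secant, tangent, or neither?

d² = (20·4 + 21·2 − (330))²/841 = 43264/841; r² = 49.
Since d² > r², the line lies outside the circle.

neither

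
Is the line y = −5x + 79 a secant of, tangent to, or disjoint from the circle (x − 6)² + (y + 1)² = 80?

disjoint

Centre (6, −1), r² = 80. Distance² from centre to line = (−50)²/26 = 1250/13.
Since d² > r², the line lies outside the circle.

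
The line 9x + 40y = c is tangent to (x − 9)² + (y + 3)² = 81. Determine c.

c = −408 or c = 330

Tangency holds when the distance from the centre (9, −3) to the line equals the radius 9:
|9·9 + 40·(−3) − c| / √1681 = 9
|c − (−39)| = 9·41, so c = 330 or c = −408.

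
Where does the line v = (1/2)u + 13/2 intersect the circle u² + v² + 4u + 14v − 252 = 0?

(−19, −3) and (5, 9)

Express v = (13 + u)/2 and substitute into the circle:
5u² + 70u − 475 = 0  ⟹  u² + 14u − 95 = 0
u = 5 or u = −19, giving (5, 9) and (−19, −3).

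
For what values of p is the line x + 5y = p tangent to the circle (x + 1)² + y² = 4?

The line touches the circle iff its distance from (−1, 0) is 2:
|1·(−1) + 5·0 − p| / √26 = 2
|p − (−1)| = 2√26.

p = −1 ± 2√26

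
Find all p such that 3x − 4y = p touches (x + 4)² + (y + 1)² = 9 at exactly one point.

p = −23 or p = 7

The line touches the circle iff its distance from (−4, −1) is 3:
|3·(−4) − 4·(−1) − p| / √25 = 3
|p − (−8)| = 3·5, so p = 7 or p = −23.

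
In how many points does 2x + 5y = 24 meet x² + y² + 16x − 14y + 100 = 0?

2

d² = (2·(−8) + 5·7 − (24))²/29 = 25/29; r² = 13.
Since d² < r², the line cuts the circle twice.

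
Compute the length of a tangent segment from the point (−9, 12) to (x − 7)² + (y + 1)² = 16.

√409

With centre O = (7, −1), |OP|² = 425 and r² = 16.
The tangent meets the radius at right angles, so tangent² = |PO|² − r² = 425 − 16 = 409.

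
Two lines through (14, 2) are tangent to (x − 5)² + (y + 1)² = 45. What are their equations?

Write the tangent as mx − y + (2 − m·(14)) = 0 and set its distance from the centre to 3√5:
[m·(−9) − (−3)]² = 45(m² + 1)
2m² − 3m − 2 = 0, so m = 2 or m = −1/2.
Through (14, 2) these give 2x − y = 26 and x + 2y = 18.

2x − y = 26 and x + 2y = 18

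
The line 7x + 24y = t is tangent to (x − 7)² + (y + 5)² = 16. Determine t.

t = −171 or t = 29

For a tangent, require d(centre, line) = r = 4.
|7·7 + 24·(−5) − t| / √625 = 4
|t − (−71)| = 4·25, so t = 29 or t = −171.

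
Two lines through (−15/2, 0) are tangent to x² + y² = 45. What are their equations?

2x − y = −15 and 2x + y = −15

Write the tangent as mx − y + (0 − m·(−15/2)) = 0 and set its distance from the centre to 3√5:
[m·(15/2) − (0)]² = 45(m² + 1)
m² − 4 = 0, so m = 2 or m = −2.
Through (−15/2, 0) these give 2x − y = −15 and 2x + y = −15.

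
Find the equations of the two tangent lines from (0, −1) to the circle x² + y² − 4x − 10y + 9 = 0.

Let a tangent through (0, −1) have slope m. Its distance from (2, 5) must equal 2√5:
(2m − (6))² = 20(m² + 1)
2m² + 3m − 2 = 0, so m = 1/2 or m = −2.
Through (0, −1) these give x − 2y = 2 and 2x + y = −1.

x − 2y = 2 and 2x + y = −1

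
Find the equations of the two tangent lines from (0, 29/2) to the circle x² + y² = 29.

5x − 2y = −29 and 5x + 2y = 29

Write the tangent as mx − y + (29/2 − m·(0)) = 0 and set its distance from the centre to √29:
[m·(0) − (−29/2)]² = 29(m² + 1)
4m² − 25 = 0, so m = 5/2 or m = −5/2.
With m = 5/2: 5x − 2y = −29. With m = −5/2: 5x + 2y = 29.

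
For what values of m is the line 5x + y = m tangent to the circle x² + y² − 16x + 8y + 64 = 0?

The line touches the circle iff its distance from (8, −4) is 4:
|5·8 + 1·(−4) − m| / √26 = 4
|m − (36)| = 4√26.

m = 36 ± 4√26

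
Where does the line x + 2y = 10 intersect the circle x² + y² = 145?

(−8, 9) and (12, −1)

Express y = (10 − x)/2 and substitute into the circle:
5x² − 20x − 480 = 0  ⟹  x² − 4x − 96 = 0
x = 12 or x = −8, giving (12, −1) and (−8, 9).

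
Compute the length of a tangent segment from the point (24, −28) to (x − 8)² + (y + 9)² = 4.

The centre is (8, −9) and r = 2. The square of the distance from P to the centre is 256 + 361 = 617.
The tangent meets the radius at right angles, so tangent² = |PO|² − r² = 617 − 4 = 613.

√613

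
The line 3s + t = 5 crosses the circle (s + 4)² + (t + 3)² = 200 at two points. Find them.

Express t = −3s + 5 and substitute into the circle:
10s² − 40s − 120 = 0  ⟹  s² − 4s − 12 = 0
s = 6 or s = −2, giving (6, −13) and (−2, 11).

(−2, 11) and (6, −13)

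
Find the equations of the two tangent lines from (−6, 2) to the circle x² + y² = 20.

x − 2y = −10 and 2x + y = −10

Let a tangent through (−6, 2) have slope m. Its distance from (0, 0) must equal 2√5:
[m·(6) − (−2)]² = 20(m² + 1)
2m² + 3m − 2 = 0, so m = 1/2 or m = −2.
Through (−6, 2) these give x − 2y = −10 and 2x + y = −10.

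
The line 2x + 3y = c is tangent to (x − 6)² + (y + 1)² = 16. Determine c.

For a tangent, require d(centre, line) = r = 4.
|2·6 + 3·(−1) − c| / √13 = 4
|c − (9)| = 4√13.

c = 9 ± 4√13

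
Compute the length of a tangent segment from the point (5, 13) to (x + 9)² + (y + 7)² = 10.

√586

The centre is (−9, −7) and r = √10. The square of the distance from P to the centre is 196 + 400 = 596.
Power of the point: PT² = |PO|² − r² = 586, so PT = √586.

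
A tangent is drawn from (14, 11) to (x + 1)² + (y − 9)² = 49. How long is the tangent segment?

Centre (−1, 9), r² = 49. |PO|² = (15)² + (2)² = 229.
The tangent meets the radius at right angles, so tangent² = |PO|² − r² = 229 − 49 = 180.

6√5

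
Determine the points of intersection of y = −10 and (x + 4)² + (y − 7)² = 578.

(−21, −10) and (13, −10)

Substitute y = −10:
x² + 8x − 273 = 0
x = 13 or x = −21, giving (13, −10) and (−21, −10).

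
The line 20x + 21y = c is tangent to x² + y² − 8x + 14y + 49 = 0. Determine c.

c = −183 or c = 49

Tangency holds when the distance from the centre (4, −7) to the line equals the radius 4:
|20·4 + 21·(−7) − c| / √841 = 4
|c − (−67)| = 4·29, so c = 49 or c = −183.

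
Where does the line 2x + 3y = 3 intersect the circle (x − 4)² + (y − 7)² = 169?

(−9, 7) and (9, −5)

Substitute y = (3 − 2x)/3:
13x² − 1053 = 0  ⟹  x² − 81 = 0
x = 9 or x = −9, giving (9, −5) and (−9, 7).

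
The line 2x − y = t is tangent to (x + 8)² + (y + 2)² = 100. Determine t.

t = −14 ± 10√5

The line touches the circle iff its distance from (−8, −2) is 10:
|2·(−8) − 1·(−2) − t| / √5 = 10
|t − (−14)| = 10√5.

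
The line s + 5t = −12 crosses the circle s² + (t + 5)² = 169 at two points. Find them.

(−12, 0) and (13, −5)

From the line, t = (−12 − s)/5. Substituting:
26s² − 26s − 4056 = 0  ⟹  s² − s − 156 = 0
s = 13 or s = −12, giving (13, −5) and (−12, 0).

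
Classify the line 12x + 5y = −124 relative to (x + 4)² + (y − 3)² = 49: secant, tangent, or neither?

tangent

Substituting the line into the circle gives 169x² + 3536x + 18496 = 0.
Discriminant = (3536)² − 4·169·(18496) = 0.
A repeated root: the line is tangent.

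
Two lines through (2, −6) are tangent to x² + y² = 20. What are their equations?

Let a tangent through (2, −6) have slope m. Its distance from (0, 0) must equal 2√5:
(−2m − (6))² = 20(m² + 1)
2m² − 3m − 2 = 0, so m = 2 or m = −1/2.
With m = 2: 2x − y = 10. With m = −1/2: x + 2y = −10.

2x − y = 10 and x + 2y = −10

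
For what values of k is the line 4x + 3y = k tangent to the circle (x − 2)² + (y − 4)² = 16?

The line touches the circle iff its distance from (2, 4) is 4:
|4·2 + 3·4 − k| / √25 = 4
|k − (20)| = 4·5, so k = 40 or k = 0.

k = 0 or k = 40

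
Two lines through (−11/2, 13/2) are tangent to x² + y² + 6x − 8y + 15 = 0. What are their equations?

A line y − (13/2) = m(x − (−11/2)) is tangent when its distance from (−3, 4) is √10:
(5/2m − (−5/2))² = 10(m² + 1)
3m² − 10m + 3 = 0, so m = 3 or m = 1/3.
Through (−11/2, 13/2) these give 3x − y = −23 and x − 3y = −25.

3x − y = −23 and x − 3y = −25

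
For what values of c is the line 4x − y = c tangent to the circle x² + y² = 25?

c = ±5√17

Tangency holds when the distance from the centre (0, 0) to the line equals the radius 5:
|4·0 − 1·0 − c| / √17 = 5
|c| = 5√17.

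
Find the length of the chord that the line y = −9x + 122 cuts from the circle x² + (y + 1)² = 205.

Centre (0, −1), r² = 205. Perpendicular distance d from centre to line = |−123| / √82 = 123/√82.
Chord = 2√(r² − d²) = 2·√(41/2) = √82.

√82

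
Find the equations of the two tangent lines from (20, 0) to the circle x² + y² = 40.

x − 3y = 20 and x + 3y = 20

Let a tangent through (20, 0) have slope m. Its distance from (0, 0) must equal 2√10:
(−20m − (0))² = 40(m² + 1)
9m² − 1 = 0, so m = 1/3 or m = −1/3.
With m = 1/3: x − 3y = 20. With m = −1/3: x + 3y = 20.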